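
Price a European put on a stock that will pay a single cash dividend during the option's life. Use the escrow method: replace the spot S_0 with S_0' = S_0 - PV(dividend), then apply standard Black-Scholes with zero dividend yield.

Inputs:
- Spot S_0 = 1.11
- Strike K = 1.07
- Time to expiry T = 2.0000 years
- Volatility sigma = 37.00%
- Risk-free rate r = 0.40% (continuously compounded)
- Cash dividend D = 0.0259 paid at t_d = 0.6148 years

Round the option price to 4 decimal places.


Answer: Price = 0.2103

Derivation:
PV(D) = D * exp(-r * t_d) = 0.0259 * 0.99754382 = 0.02583638
S_0' = S_0 - PV(D) = 1.1100 - 0.02583638 = 1.08416362
d1 = (ln(S_0'/K) + (r + sigma^2/2)*T) / (sigma*sqrt(T)) = 0.30204960
d2 = d1 - sigma*sqrt(T) = -0.22120941
exp(-rT) = 0.99203191
N(-d1) = 0.38130712; N(-d2) = 0.58753531
P = K * exp(-rT) * N(-d2) - S_0' * N(-d1) = 1.0700 * 0.99203191 * 0.58753531 - 1.08416362 * 0.38130712 = 0.2103


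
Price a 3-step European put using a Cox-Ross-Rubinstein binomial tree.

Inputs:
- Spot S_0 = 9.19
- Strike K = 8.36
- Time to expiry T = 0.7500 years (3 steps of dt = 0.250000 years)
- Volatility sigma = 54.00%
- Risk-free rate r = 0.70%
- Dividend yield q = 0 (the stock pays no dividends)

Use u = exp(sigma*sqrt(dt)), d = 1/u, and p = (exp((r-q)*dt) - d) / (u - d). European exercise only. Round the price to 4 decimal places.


Answer: Price = V(0,0) = 1.3183

Derivation:
dt = T/N = 0.250000
u = exp(sigma*sqrt(dt)) = 1.309964; d = 1/u = 0.763379
p = (exp((r-q)*dt) - d) / (u - d) = 0.436112
Discount per step: exp(-r*dt) = 0.998252
Stock lattice S(k, i) with i counting down-moves:
  k=0: S(0,0) = 9.1900
  k=1: S(1,0) = 12.0386; S(1,1) = 7.0155
  k=2: S(2,0) = 15.7701; S(2,1) = 9.1900; S(2,2) = 5.3555
  k=3: S(3,0) = 20.6583; S(3,1) = 12.0386; S(3,2) = 7.0155; S(3,3) = 4.0882
Terminal payoffs V(N, i) = max(K - S_T, 0):
  V(3,0) = 0.000000; V(3,1) = 0.000000; V(3,2) = 1.344542; V(3,3) = 4.271754
Backward induction: V(k, i) = exp(-r*dt) * [p * V(k+1, i) + (1-p) * V(k+1, i+1)].
  V(2,0) = exp(-r*dt) * [p*0.000000 + (1-p)*0.000000] = 0.000000
  V(2,1) = exp(-r*dt) * [p*0.000000 + (1-p)*1.344542] = 0.756846
  V(2,2) = exp(-r*dt) * [p*1.344542 + (1-p)*4.271754] = 2.989926
  V(1,0) = exp(-r*dt) * [p*0.000000 + (1-p)*0.756846] = 0.426031
  V(1,1) = exp(-r*dt) * [p*0.756846 + (1-p)*2.989926] = 2.012529
  V(0,0) = exp(-r*dt) * [p*0.426031 + (1-p)*2.012529] = 1.318330


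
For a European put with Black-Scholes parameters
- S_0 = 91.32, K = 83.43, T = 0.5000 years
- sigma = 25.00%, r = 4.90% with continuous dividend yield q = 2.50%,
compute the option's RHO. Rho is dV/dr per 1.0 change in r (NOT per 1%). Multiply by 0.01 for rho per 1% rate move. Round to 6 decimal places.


d1 = 0.6674344972; d2 = 0.4906578019
phi(d1) = 0.3192844320; exp(-qT) = 0.9875778005; exp(-rT) = 0.9757976889
N(-d2) = 0.3118342485
Rho = -K*T*exp(-rT)*N(-d2) = -83.4300 * 0.5000 * 0.9757976889 * 0.3118342485 = -12.693338

Answer: Rho = -12.693338


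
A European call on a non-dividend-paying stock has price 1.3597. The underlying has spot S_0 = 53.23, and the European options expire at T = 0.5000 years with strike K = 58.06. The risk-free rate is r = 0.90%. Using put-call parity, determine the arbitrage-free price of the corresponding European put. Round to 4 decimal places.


Answer: Put price = 5.9290

Derivation:
Put-call parity: C - P = S_0 * exp(-qT) - K * exp(-rT).
S_0 * exp(-qT) = 53.2300 * 1.00000000 = 53.23000000
K * exp(-rT) = 58.0600 * 0.99551011 = 57.79931698
P = C - S*exp(-qT) + K*exp(-rT)
P = 1.3597 - 53.23000000 + 57.79931698 = 5.9290


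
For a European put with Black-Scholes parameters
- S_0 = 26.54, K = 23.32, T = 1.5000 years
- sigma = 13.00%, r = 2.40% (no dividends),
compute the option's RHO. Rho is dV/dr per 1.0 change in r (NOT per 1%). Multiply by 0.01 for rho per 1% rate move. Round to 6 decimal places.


Answer: Rho = -5.696331

Derivation:
d1 = 1.1180769254; d2 = 0.9588600921
phi(d1) = 0.2135281641; exp(-qT) = 1.0000000000; exp(-rT) = 0.9646402935
N(-d2) = 0.1688146158
Rho = -K*T*exp(-rT)*N(-d2) = -23.3200 * 1.5000 * 0.9646402935 * 0.1688146158 = -5.696331


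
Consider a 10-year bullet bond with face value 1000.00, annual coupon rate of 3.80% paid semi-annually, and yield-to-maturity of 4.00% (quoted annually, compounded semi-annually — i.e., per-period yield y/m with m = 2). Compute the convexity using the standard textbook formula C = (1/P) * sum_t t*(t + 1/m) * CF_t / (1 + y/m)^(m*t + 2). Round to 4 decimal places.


Coupon per period c = face * coupon_rate / m = 19.000000
Periods per year m = 2; per-period yield y/m = 0.020000
Number of cashflows N = 20
Cashflows (t years, CF_t, discount factor 1/(1+y/m)^(m*t), PV):
  t = 0.5000: CF_t = 19.000000, DF = 0.980392, PV = 18.627451
  t = 1.0000: CF_t = 19.000000, DF = 0.961169, PV = 18.262207
  t = 1.5000: CF_t = 19.000000, DF = 0.942322, PV = 17.904124
  t = 2.0000: CF_t = 19.000000, DF = 0.923845, PV = 17.553063
  t = 2.5000: CF_t = 19.000000, DF = 0.905731, PV = 17.208885
  t = 3.0000: CF_t = 19.000000, DF = 0.887971, PV = 16.871456
  t = 3.5000: CF_t = 19.000000, DF = 0.870560, PV = 16.540643
  t = 4.0000: CF_t = 19.000000, DF = 0.853490, PV = 16.216317
  t = 4.5000: CF_t = 19.000000, DF = 0.836755, PV = 15.898350
  t = 5.0000: CF_t = 19.000000, DF = 0.820348, PV = 15.586618
  t = 5.5000: CF_t = 19.000000, DF = 0.804263, PV = 15.280998
  t = 6.0000: CF_t = 19.000000, DF = 0.788493, PV = 14.981370
  t = 6.5000: CF_t = 19.000000, DF = 0.773033, PV = 14.687618
  t = 7.0000: CF_t = 19.000000, DF = 0.757875, PV = 14.399625
  t = 7.5000: CF_t = 19.000000, DF = 0.743015, PV = 14.117280
  t = 8.0000: CF_t = 19.000000, DF = 0.728446, PV = 13.840470
  t = 8.5000: CF_t = 19.000000, DF = 0.714163, PV = 13.569089
  t = 9.0000: CF_t = 19.000000, DF = 0.700159, PV = 13.303028
  t = 9.5000: CF_t = 19.000000, DF = 0.686431, PV = 13.042184
  t = 10.0000: CF_t = 1019.000000, DF = 0.672971, PV = 685.757788
Price P = sum_t PV_t = 983.648567
Convexity numerator sum_t t*(t + 1/m) * CF_t / (1+y/m)^(m*t + 2):
  t = 0.5000: term = 8.952062
  t = 1.0000: term = 26.329595
  t = 1.5000: term = 51.626656
  t = 2.0000: term = 84.357281
  t = 2.5000: term = 124.054825
  t = 3.0000: term = 170.271329
  t = 3.5000: term = 222.576901
  t = 4.0000: term = 280.559119
  t = 4.5000: term = 343.822449
  t = 5.0000: term = 411.987684
  t = 5.5000: term = 484.691393
  t = 6.0000: term = 561.585393
  t = 6.5000: term = 642.336234
  t = 7.0000: term = 726.624699
  t = 7.5000: term = 814.145321
  t = 8.0000: term = 904.605912
  t = 8.5000: term = 997.727109
  t = 9.0000: term = 1093.241931
  t = 9.5000: term = 1190.895349
  t = 10.0000: term = 69208.542662
Convexity = (1/P) * sum = 78348.933906 / 983.648567 = 79.651348

Answer: Convexity = 79.6513


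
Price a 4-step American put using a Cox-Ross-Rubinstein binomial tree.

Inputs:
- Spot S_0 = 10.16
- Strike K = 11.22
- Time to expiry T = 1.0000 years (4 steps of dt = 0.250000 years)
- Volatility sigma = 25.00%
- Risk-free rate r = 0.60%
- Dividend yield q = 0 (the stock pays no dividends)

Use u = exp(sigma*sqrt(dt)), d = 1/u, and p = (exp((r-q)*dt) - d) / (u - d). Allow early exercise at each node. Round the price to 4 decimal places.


Answer: Price = V(0,0) = 1.6939

Derivation:
dt = T/N = 0.250000
u = exp(sigma*sqrt(dt)) = 1.133148; d = 1/u = 0.882497
p = (exp((r-q)*dt) - d) / (u - d) = 0.474780
Discount per step: exp(-r*dt) = 0.998501
Stock lattice S(k, i) with i counting down-moves:
  k=0: S(0,0) = 10.1600
  k=1: S(1,0) = 11.5128; S(1,1) = 8.9662
  k=2: S(2,0) = 13.0457; S(2,1) = 10.1600; S(2,2) = 7.9126
  k=3: S(3,0) = 14.7827; S(3,1) = 11.5128; S(3,2) = 8.9662; S(3,3) = 6.9829
  k=4: S(4,0) = 16.7510; S(4,1) = 13.0457; S(4,2) = 10.1600; S(4,3) = 7.9126; S(4,4) = 6.1624
Terminal payoffs V(N, i) = max(K - S_T, 0):
  V(4,0) = 0.000000; V(4,1) = 0.000000; V(4,2) = 1.060000; V(4,3) = 3.307384; V(4,4) = 5.057648
Backward induction: V(k, i) = exp(-r*dt) * [p * V(k+1, i) + (1-p) * V(k+1, i+1)]; then take max(V_cont, immediate exercise) for American.
  V(3,0) = exp(-r*dt) * [p*0.000000 + (1-p)*0.000000] = 0.000000; exercise = 0.000000; V(3,0) = max -> 0.000000
  V(3,1) = exp(-r*dt) * [p*0.000000 + (1-p)*1.060000] = 0.555899; exercise = 0.000000; V(3,1) = max -> 0.555899
  V(3,2) = exp(-r*dt) * [p*1.060000 + (1-p)*3.307384] = 2.237014; exercise = 2.253831; V(3,2) = max -> 2.253831
  V(3,3) = exp(-r*dt) * [p*3.307384 + (1-p)*5.057648] = 4.220324; exercise = 4.237141; V(3,3) = max -> 4.237141
  V(2,0) = exp(-r*dt) * [p*0.000000 + (1-p)*0.555899] = 0.291532; exercise = 0.000000; V(2,0) = max -> 0.291532
  V(2,1) = exp(-r*dt) * [p*0.555899 + (1-p)*2.253831] = 1.445518; exercise = 1.060000; V(2,1) = max -> 1.445518
  V(2,2) = exp(-r*dt) * [p*2.253831 + (1-p)*4.237141] = 3.290567; exercise = 3.307384; V(2,2) = max -> 3.307384
  V(1,0) = exp(-r*dt) * [p*0.291532 + (1-p)*1.445518] = 0.896284; exercise = 0.000000; V(1,0) = max -> 0.896284
  V(1,1) = exp(-r*dt) * [p*1.445518 + (1-p)*3.307384] = 2.419776; exercise = 2.253831; V(1,1) = max -> 2.419776
  V(0,0) = exp(-r*dt) * [p*0.896284 + (1-p)*2.419776] = 1.693910; exercise = 1.060000; V(0,0) = max -> 1.693910


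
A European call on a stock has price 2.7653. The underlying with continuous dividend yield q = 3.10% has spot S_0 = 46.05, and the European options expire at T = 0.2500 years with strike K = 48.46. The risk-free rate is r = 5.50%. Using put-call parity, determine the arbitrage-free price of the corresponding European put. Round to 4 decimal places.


Put-call parity: C - P = S_0 * exp(-qT) - K * exp(-rT).
S_0 * exp(-qT) = 46.0500 * 0.99227995 = 45.69449187
K * exp(-rT) = 48.4600 * 0.98634410 = 47.79823506
P = C - S*exp(-qT) + K*exp(-rT)
P = 2.7653 - 45.69449187 + 47.79823506 = 4.8690

Answer: Put price = 4.8690


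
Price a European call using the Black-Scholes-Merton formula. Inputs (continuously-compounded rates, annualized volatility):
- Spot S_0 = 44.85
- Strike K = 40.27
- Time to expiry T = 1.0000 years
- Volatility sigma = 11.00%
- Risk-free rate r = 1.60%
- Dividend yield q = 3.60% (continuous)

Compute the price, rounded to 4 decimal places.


d1 = (ln(S/K) + (r - q + 0.5*sigma^2) * T) / (sigma * sqrt(T)) = 0.85242558
d2 = d1 - sigma * sqrt(T) = 0.74242558
exp(-rT) = 0.98412732; exp(-qT) = 0.96464029
C = S_0 * exp(-qT) * N(d1) - K * exp(-rT) * N(d2)
N(d1) = 0.80301104; N(d2) = 0.77108524
C = 44.8500 * 0.96464029 * 0.80301104 - 40.2700 * 0.98412732 * 0.77108524 = 4.1828

Answer: Price = 4.1828


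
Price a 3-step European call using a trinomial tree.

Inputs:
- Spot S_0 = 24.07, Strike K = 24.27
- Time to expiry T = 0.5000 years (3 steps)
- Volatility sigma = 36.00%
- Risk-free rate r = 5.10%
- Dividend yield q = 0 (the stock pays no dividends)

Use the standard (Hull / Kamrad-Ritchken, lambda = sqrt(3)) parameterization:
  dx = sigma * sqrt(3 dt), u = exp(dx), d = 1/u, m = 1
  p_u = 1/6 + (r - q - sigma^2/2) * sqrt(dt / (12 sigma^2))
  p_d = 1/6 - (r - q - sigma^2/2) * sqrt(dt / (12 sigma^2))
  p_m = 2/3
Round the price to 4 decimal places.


dt = T/N = 0.166667; dx = sigma*sqrt(3*dt) = 0.254558
u = exp(dx) = 1.289892; d = 1/u = 0.775259
p_u = 0.162149, p_m = 0.666667, p_d = 0.171184
Discount per step: exp(-r*dt) = 0.991536
Stock lattice S(k, j) with j the centered position index:
  k=0: S(0,+0) = 24.0700
  k=1: S(1,-1) = 18.6605; S(1,+0) = 24.0700; S(1,+1) = 31.0477
  k=2: S(2,-2) = 14.4667; S(2,-1) = 18.6605; S(2,+0) = 24.0700; S(2,+1) = 31.0477; S(2,+2) = 40.0482
  k=3: S(3,-3) = 11.2154; S(3,-2) = 14.4667; S(3,-1) = 18.6605; S(3,+0) = 24.0700; S(3,+1) = 31.0477; S(3,+2) = 40.0482; S(3,+3) = 51.6578
Terminal payoffs V(N, j) = max(S_T - K, 0):
  V(3,-3) = 0.000000; V(3,-2) = 0.000000; V(3,-1) = 0.000000; V(3,+0) = 0.000000; V(3,+1) = 6.777699; V(3,+2) = 15.778176; V(3,+3) = 27.387819
Backward induction: V(k, j) = exp(-r*dt) * [p_u * V(k+1, j+1) + p_m * V(k+1, j) + p_d * V(k+1, j-1)]
  V(2,-2) = exp(-r*dt) * [p_u*0.000000 + p_m*0.000000 + p_d*0.000000] = 0.000000
  V(2,-1) = exp(-r*dt) * [p_u*0.000000 + p_m*0.000000 + p_d*0.000000] = 0.000000
  V(2,+0) = exp(-r*dt) * [p_u*6.777699 + p_m*0.000000 + p_d*0.000000] = 1.089695
  V(2,+1) = exp(-r*dt) * [p_u*15.778176 + p_m*6.777699 + p_d*0.000000] = 7.016983
  V(2,+2) = exp(-r*dt) * [p_u*27.387819 + p_m*15.778176 + p_d*6.777699] = 15.983490
  V(1,-1) = exp(-r*dt) * [p_u*1.089695 + p_m*0.000000 + p_d*0.000000] = 0.175198
  V(1,+0) = exp(-r*dt) * [p_u*7.016983 + p_m*1.089695 + p_d*0.000000] = 1.848482
  V(1,+1) = exp(-r*dt) * [p_u*15.983490 + p_m*7.016983 + p_d*1.089695] = 7.393126
  V(0,+0) = exp(-r*dt) * [p_u*7.393126 + p_m*1.848482 + p_d*0.175198] = 2.440270

Answer: Price = V(0,0) = 2.4403


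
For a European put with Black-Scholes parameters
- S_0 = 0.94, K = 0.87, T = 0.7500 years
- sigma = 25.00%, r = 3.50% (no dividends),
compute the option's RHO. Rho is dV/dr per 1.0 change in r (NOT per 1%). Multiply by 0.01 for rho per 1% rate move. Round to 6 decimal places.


Answer: Rho = -0.225975

Derivation:
d1 = 0.5869304206; d2 = 0.3704240696
phi(d1) = 0.3358192559; exp(-qT) = 1.0000000000; exp(-rT) = 0.9740915363
N(-d2) = 0.3555332712
Rho = -K*T*exp(-rT)*N(-d2) = -0.8700 * 0.7500 * 0.9740915363 * 0.3555332712 = -0.225975


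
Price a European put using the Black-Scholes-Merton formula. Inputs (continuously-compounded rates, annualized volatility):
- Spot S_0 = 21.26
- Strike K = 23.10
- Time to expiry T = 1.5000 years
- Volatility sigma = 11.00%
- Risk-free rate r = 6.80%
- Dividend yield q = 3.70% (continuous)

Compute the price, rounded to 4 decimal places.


Answer: Price = 1.5142

Derivation:
d1 = (ln(S/K) + (r - q + 0.5*sigma^2) * T) / (sigma * sqrt(T)) = -0.20360637
d2 = d1 - sigma * sqrt(T) = -0.33832831
exp(-rT) = 0.90302955; exp(-qT) = 0.94601202
P = K * exp(-rT) * N(-d2) - S_0 * exp(-qT) * N(-d1)
N(-d1) = 0.58066944; N(-d2) = 0.63244210
P = 23.1000 * 0.90302955 * 0.63244210 - 21.2600 * 0.94601202 * 0.58066944 = 1.5142


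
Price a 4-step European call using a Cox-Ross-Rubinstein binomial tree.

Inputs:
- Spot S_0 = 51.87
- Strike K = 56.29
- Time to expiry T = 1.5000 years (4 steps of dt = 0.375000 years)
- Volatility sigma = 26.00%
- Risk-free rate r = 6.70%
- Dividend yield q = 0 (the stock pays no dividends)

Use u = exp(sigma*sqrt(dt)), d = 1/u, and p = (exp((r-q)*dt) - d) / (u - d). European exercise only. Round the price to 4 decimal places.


Answer: Price = V(0,0) = 7.1448

Derivation:
dt = T/N = 0.375000
u = exp(sigma*sqrt(dt)) = 1.172592; d = 1/u = 0.852811
p = (exp((r-q)*dt) - d) / (u - d) = 0.539844
Discount per step: exp(-r*dt) = 0.975188
Stock lattice S(k, i) with i counting down-moves:
  k=0: S(0,0) = 51.8700
  k=1: S(1,0) = 60.8224; S(1,1) = 44.2353
  k=2: S(2,0) = 71.3198; S(2,1) = 51.8700; S(2,2) = 37.7244
  k=3: S(3,0) = 83.6291; S(3,1) = 60.8224; S(3,2) = 44.2353; S(3,3) = 32.1718
  k=4: S(4,0) = 98.0628; S(4,1) = 71.3198; S(4,2) = 51.8700; S(4,3) = 37.7244; S(4,4) = 27.4365
Terminal payoffs V(N, i) = max(S_T - K, 0):
  V(4,0) = 41.772783; V(4,1) = 15.029819; V(4,2) = 0.000000; V(4,3) = 0.000000; V(4,4) = 0.000000
Backward induction: V(k, i) = exp(-r*dt) * [p * V(k+1, i) + (1-p) * V(k+1, i+1)].
  V(3,0) = exp(-r*dt) * [p*41.772783 + (1-p)*15.029819] = 28.735729
  V(3,1) = exp(-r*dt) * [p*15.029819 + (1-p)*0.000000] = 7.912446
  V(3,2) = exp(-r*dt) * [p*0.000000 + (1-p)*0.000000] = 0.000000
  V(3,3) = exp(-r*dt) * [p*0.000000 + (1-p)*0.000000] = 0.000000
  V(2,0) = exp(-r*dt) * [p*28.735729 + (1-p)*7.912446] = 18.678537
  V(2,1) = exp(-r*dt) * [p*7.912446 + (1-p)*0.000000] = 4.165506
  V(2,2) = exp(-r*dt) * [p*0.000000 + (1-p)*0.000000] = 0.000000
  V(1,0) = exp(-r*dt) * [p*18.678537 + (1-p)*4.165506] = 11.702534
  V(1,1) = exp(-r*dt) * [p*4.165506 + (1-p)*0.000000] = 2.192930
  V(0,0) = exp(-r*dt) * [p*11.702534 + (1-p)*2.192930] = 7.144849


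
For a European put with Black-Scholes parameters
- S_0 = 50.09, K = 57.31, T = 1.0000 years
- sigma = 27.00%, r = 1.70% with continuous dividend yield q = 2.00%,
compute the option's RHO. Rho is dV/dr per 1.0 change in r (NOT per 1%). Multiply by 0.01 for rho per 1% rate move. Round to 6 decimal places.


d1 = -0.3748286711; d2 = -0.6448286711
phi(d1) = 0.3718789803; exp(-qT) = 0.9801986733; exp(-rT) = 0.9831436846
N(-d2) = 0.7404808901
Rho = -K*T*exp(-rT)*N(-d2) = -57.3100 * 1.0000 * 0.9831436846 * 0.7404808901 = -41.721629

Answer: Rho = -41.721629


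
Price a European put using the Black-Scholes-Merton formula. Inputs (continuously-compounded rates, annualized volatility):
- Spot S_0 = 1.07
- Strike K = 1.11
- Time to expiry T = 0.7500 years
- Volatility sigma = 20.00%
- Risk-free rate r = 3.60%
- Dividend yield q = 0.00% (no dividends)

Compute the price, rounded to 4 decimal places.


d1 = (ln(S/K) + (r - q + 0.5*sigma^2) * T) / (sigma * sqrt(T)) = 0.03059167
d2 = d1 - sigma * sqrt(T) = -0.14261341
exp(-rT) = 0.97336124; exp(-qT) = 1.00000000
P = K * exp(-rT) * N(-d2) - S_0 * exp(-qT) * N(-d1)
N(-d1) = 0.48779759; N(-d2) = 0.55670225
P = 1.1100 * 0.97336124 * 0.55670225 - 1.0700 * 1.00000000 * 0.48779759 = 0.0795

Answer: Price = 0.0795


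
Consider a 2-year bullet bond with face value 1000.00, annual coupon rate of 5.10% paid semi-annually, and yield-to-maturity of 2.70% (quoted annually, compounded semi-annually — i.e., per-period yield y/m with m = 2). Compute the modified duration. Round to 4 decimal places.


Coupon per period c = face * coupon_rate / m = 25.500000
Periods per year m = 2; per-period yield y/m = 0.013500
Number of cashflows N = 4
Cashflows (t years, CF_t, discount factor 1/(1+y/m)^(m*t), PV):
  t = 0.5000: CF_t = 25.500000, DF = 0.986680, PV = 25.160335
  t = 1.0000: CF_t = 25.500000, DF = 0.973537, PV = 24.825195
  t = 1.5000: CF_t = 25.500000, DF = 0.960569, PV = 24.494519
  t = 2.0000: CF_t = 1025.500000, DF = 0.947774, PV = 971.942678
Price P = sum_t PV_t = 1046.422729
First compute Macaulay numerator sum_t t * PV_t:
  t * PV_t at t = 0.5000: 12.580168
  t * PV_t at t = 1.0000: 24.825195
  t * PV_t at t = 1.5000: 36.741779
  t * PV_t at t = 2.0000: 1943.885357
Macaulay duration D = 2018.032499 / 1046.422729 = 1.928506
Modified duration = D / (1 + y/m) = 1.928506 / (1 + 0.013500) = 1.902818

Answer: Modified duration = 1.9028


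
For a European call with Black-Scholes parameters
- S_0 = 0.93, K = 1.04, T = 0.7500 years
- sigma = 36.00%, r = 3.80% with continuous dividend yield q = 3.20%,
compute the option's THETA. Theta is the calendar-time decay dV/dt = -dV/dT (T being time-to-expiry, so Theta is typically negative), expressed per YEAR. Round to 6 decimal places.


Answer: Theta = -0.073456

Derivation:
d1 = -0.1882527725; d2 = -0.5000219178
phi(d1) = 0.3919354636; exp(-qT) = 0.9762857098; exp(-rT) = 0.9719022941
Theta = -S*exp(-qT)*phi(d1)*sigma/(2*sqrt(T)) - r*K*exp(-rT)*N(d2) + q*S*exp(-qT)*N(d1)
N(d1) = 0.4253392527; N(d2) = 0.3085298223; sqrt(T) = 0.8660254038
Term 1 = -0.9300 * 0.9762857098 * 0.3919354636 * 0.3600 / (2 * 0.8660254038) = -0.0739633062
Term 2 = -0.0380 * 1.0400 * 0.9719022941 * 0.3085298223 = -0.0118505005
Term 3 = 0.0320 * 0.9300 * 0.9762857098 * 0.4253392527 = 0.0123579184
Theta = -0.0739633062 + (-0.0118505005) + (0.0123579184) = -0.073456


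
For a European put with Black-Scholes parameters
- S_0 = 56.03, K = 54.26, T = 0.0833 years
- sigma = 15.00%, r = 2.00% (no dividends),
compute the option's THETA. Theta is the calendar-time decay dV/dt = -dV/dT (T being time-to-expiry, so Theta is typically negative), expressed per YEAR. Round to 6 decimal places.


Answer: Theta = -3.969684

Derivation:
d1 = 0.8015936229; d2 = 0.7583010138
phi(d1) = 0.2893220934; exp(-qT) = 1.0000000000; exp(-rT) = 0.9983353870
Theta = -S*exp(-qT)*phi(d1)*sigma/(2*sqrt(T)) + r*K*exp(-rT)*N(-d2) - q*S*exp(-qT)*N(-d1)
N(-d1) = 0.2113940339; N(-d2) = 0.2241354003; sqrt(T) = 0.2886173938
Term 1 = -56.0300 * 1.0000000000 * 0.2893220934 * 0.1500 / (2 * 0.2886173938) = -4.2125103792
Term 2 = 0.0200 * 54.2600 * 0.9983353870 * 0.2241354003 = 0.2428268497
Term 3 = 0 (no dividend yield, q = 0)
Theta = -4.2125103792 + (0.2428268497) + (0.0000000000) = -3.969684


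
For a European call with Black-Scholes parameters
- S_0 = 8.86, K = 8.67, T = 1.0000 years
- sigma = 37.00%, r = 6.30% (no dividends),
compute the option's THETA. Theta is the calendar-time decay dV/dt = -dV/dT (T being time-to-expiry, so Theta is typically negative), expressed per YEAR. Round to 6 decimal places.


Answer: Theta = -0.865638

Derivation:
d1 = 0.4138593887; d2 = 0.0438593887
phi(d1) = 0.3661990174; exp(-qT) = 1.0000000000; exp(-rT) = 0.9389434737
Theta = -S*exp(-qT)*phi(d1)*sigma/(2*sqrt(T)) - r*K*exp(-rT)*N(d2) + q*S*exp(-qT)*N(d1)
N(d1) = 0.6605114564; N(d2) = 0.5174917564; sqrt(T) = 1.0000000000
Term 1 = -8.8600 * 1.0000000000 * 0.3661990174 * 0.3700 / (2 * 1.0000000000) = -0.6002368094
Term 2 = -0.0630 * 8.6700 * 0.9389434737 * 0.5174917564 = -0.2654009851
Term 3 = 0 (no dividend yield, q = 0)
Theta = -0.6002368094 + (-0.2654009851) + (0.0000000000) = -0.865638


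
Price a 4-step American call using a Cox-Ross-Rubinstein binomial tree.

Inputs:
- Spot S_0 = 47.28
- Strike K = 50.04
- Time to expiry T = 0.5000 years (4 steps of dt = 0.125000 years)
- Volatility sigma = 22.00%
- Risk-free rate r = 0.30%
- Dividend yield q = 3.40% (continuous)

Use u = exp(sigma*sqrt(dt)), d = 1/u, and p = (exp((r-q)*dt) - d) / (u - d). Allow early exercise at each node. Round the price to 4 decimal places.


Answer: Price = V(0,0) = 1.7160

Derivation:
dt = T/N = 0.125000
u = exp(sigma*sqrt(dt)) = 1.080887; d = 1/u = 0.925166
p = (exp((r-q)*dt) - d) / (u - d) = 0.455728
Discount per step: exp(-r*dt) = 0.999625
Stock lattice S(k, i) with i counting down-moves:
  k=0: S(0,0) = 47.2800
  k=1: S(1,0) = 51.1043; S(1,1) = 43.7419
  k=2: S(2,0) = 55.2380; S(2,1) = 47.2800; S(2,2) = 40.4685
  k=3: S(3,0) = 59.7060; S(3,1) = 51.1043; S(3,2) = 43.7419; S(3,3) = 37.4401
  k=4: S(4,0) = 64.5354; S(4,1) = 55.2380; S(4,2) = 47.2800; S(4,3) = 40.4685; S(4,4) = 34.6383
Terminal payoffs V(N, i) = max(S_T - K, 0):
  V(4,0) = 14.495429; V(4,1) = 5.197986; V(4,2) = 0.000000; V(4,3) = 0.000000; V(4,4) = 0.000000
Backward induction: V(k, i) = exp(-r*dt) * [p * V(k+1, i) + (1-p) * V(k+1, i+1)]; then take max(V_cont, immediate exercise) for American.
  V(3,0) = exp(-r*dt) * [p*14.495429 + (1-p)*5.197986] = 9.431555; exercise = 9.666006; V(3,0) = max -> 9.666006
  V(3,1) = exp(-r*dt) * [p*5.197986 + (1-p)*0.000000] = 2.367980; exercise = 1.064324; V(3,1) = max -> 2.367980
  V(3,2) = exp(-r*dt) * [p*0.000000 + (1-p)*0.000000] = 0.000000; exercise = 0.000000; V(3,2) = max -> 0.000000
  V(3,3) = exp(-r*dt) * [p*0.000000 + (1-p)*0.000000] = 0.000000; exercise = 0.000000; V(3,3) = max -> 0.000000
  V(2,0) = exp(-r*dt) * [p*9.666006 + (1-p)*2.367980] = 5.691761; exercise = 5.197986; V(2,0) = max -> 5.691761
  V(2,1) = exp(-r*dt) * [p*2.367980 + (1-p)*0.000000] = 1.078751; exercise = 0.000000; V(2,1) = max -> 1.078751
  V(2,2) = exp(-r*dt) * [p*0.000000 + (1-p)*0.000000] = 0.000000; exercise = 0.000000; V(2,2) = max -> 0.000000
  V(1,0) = exp(-r*dt) * [p*5.691761 + (1-p)*1.078751] = 3.179837; exercise = 1.064324; V(1,0) = max -> 3.179837
  V(1,1) = exp(-r*dt) * [p*1.078751 + (1-p)*0.000000] = 0.491433; exercise = 0.000000; V(1,1) = max -> 0.491433
  V(0,0) = exp(-r*dt) * [p*3.179837 + (1-p)*0.491433] = 1.715971; exercise = 0.000000; V(0,0) = max -> 1.715971


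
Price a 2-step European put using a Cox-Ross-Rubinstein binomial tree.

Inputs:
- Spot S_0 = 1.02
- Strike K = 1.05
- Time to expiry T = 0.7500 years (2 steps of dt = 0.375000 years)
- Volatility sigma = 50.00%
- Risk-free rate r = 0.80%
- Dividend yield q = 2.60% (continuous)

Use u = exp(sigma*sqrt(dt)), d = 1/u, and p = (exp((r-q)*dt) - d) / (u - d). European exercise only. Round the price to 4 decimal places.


Answer: Price = V(0,0) = 0.1846

Derivation:
dt = T/N = 0.375000
u = exp(sigma*sqrt(dt)) = 1.358235; d = 1/u = 0.736250
p = (exp((r-q)*dt) - d) / (u - d) = 0.413230
Discount per step: exp(-r*dt) = 0.997004
Stock lattice S(k, i) with i counting down-moves:
  k=0: S(0,0) = 1.0200
  k=1: S(1,0) = 1.3854; S(1,1) = 0.7510
  k=2: S(2,0) = 1.8817; S(2,1) = 1.0200; S(2,2) = 0.5529
Terminal payoffs V(N, i) = max(K - S_T, 0):
  V(2,0) = 0.000000; V(2,1) = 0.030000; V(2,2) = 0.497095
Backward induction: V(k, i) = exp(-r*dt) * [p * V(k+1, i) + (1-p) * V(k+1, i+1)].
  V(1,0) = exp(-r*dt) * [p*0.000000 + (1-p)*0.030000] = 0.017550
  V(1,1) = exp(-r*dt) * [p*0.030000 + (1-p)*0.497095] = 0.303167
  V(0,0) = exp(-r*dt) * [p*0.017550 + (1-p)*0.303167] = 0.184587


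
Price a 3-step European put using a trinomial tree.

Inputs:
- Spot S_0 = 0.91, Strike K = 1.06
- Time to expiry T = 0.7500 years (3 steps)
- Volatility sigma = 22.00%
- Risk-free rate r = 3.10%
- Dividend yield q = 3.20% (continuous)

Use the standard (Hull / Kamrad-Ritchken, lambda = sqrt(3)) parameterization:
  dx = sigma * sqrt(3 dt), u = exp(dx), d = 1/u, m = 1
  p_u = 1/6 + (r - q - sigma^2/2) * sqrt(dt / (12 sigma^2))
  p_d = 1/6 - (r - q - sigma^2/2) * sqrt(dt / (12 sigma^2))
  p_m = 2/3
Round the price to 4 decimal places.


Answer: Price = V(0,0) = 0.1696

Derivation:
dt = T/N = 0.250000; dx = sigma*sqrt(3*dt) = 0.190526
u = exp(dx) = 1.209885; d = 1/u = 0.826525
p_u = 0.150133, p_m = 0.666667, p_d = 0.183200
Discount per step: exp(-r*dt) = 0.992280
Stock lattice S(k, j) with j the centered position index:
  k=0: S(0,+0) = 0.9100
  k=1: S(1,-1) = 0.7521; S(1,+0) = 0.9100; S(1,+1) = 1.1010
  k=2: S(2,-2) = 0.6217; S(2,-1) = 0.7521; S(2,+0) = 0.9100; S(2,+1) = 1.1010; S(2,+2) = 1.3321
  k=3: S(3,-3) = 0.5138; S(3,-2) = 0.6217; S(3,-1) = 0.7521; S(3,+0) = 0.9100; S(3,+1) = 1.1010; S(3,+2) = 1.3321; S(3,+3) = 1.6117
Terminal payoffs V(N, j) = max(K - S_T, 0):
  V(3,-3) = 0.546183; V(3,-2) = 0.438340; V(3,-1) = 0.307863; V(3,+0) = 0.150000; V(3,+1) = 0.000000; V(3,+2) = 0.000000; V(3,+3) = 0.000000
Backward induction: V(k, j) = exp(-r*dt) * [p_u * V(k+1, j+1) + p_m * V(k+1, j) + p_d * V(k+1, j-1)]
  V(2,-2) = exp(-r*dt) * [p_u*0.307863 + p_m*0.438340 + p_d*0.546183] = 0.435122
  V(2,-1) = exp(-r*dt) * [p_u*0.150000 + p_m*0.307863 + p_d*0.438340] = 0.305687
  V(2,+0) = exp(-r*dt) * [p_u*0.000000 + p_m*0.150000 + p_d*0.307863] = 0.155193
  V(2,+1) = exp(-r*dt) * [p_u*0.000000 + p_m*0.000000 + p_d*0.150000] = 0.027268
  V(2,+2) = exp(-r*dt) * [p_u*0.000000 + p_m*0.000000 + p_d*0.000000] = 0.000000
  V(1,-1) = exp(-r*dt) * [p_u*0.155193 + p_m*0.305687 + p_d*0.435122] = 0.304437
  V(1,+0) = exp(-r*dt) * [p_u*0.027268 + p_m*0.155193 + p_d*0.305687] = 0.162295
  V(1,+1) = exp(-r*dt) * [p_u*0.000000 + p_m*0.027268 + p_d*0.155193] = 0.046250
  V(0,+0) = exp(-r*dt) * [p_u*0.046250 + p_m*0.162295 + p_d*0.304437] = 0.169594


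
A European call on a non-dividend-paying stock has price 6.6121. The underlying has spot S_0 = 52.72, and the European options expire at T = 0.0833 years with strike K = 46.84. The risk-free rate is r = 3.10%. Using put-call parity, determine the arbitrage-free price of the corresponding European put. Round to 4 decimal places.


Answer: Put price = 0.6113

Derivation:
Put-call parity: C - P = S_0 * exp(-qT) - K * exp(-rT).
S_0 * exp(-qT) = 52.7200 * 1.00000000 = 52.72000000
K * exp(-rT) = 46.8400 * 0.99742103 = 46.71920110
P = C - S*exp(-qT) + K*exp(-rT)
P = 6.6121 - 52.72000000 + 46.71920110 = 0.6113


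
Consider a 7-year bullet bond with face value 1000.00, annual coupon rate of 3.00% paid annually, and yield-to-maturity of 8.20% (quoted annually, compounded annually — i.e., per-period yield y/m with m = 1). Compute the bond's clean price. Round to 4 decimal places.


Coupon per period c = face * coupon_rate / m = 30.000000
Periods per year m = 1; per-period yield y/m = 0.082000
Number of cashflows N = 7
Cashflows (t years, CF_t, discount factor 1/(1+y/m)^(m*t), PV):
  t = 1.0000: CF_t = 30.000000, DF = 0.924214, PV = 27.726433
  t = 2.0000: CF_t = 30.000000, DF = 0.854172, PV = 25.625169
  t = 3.0000: CF_t = 30.000000, DF = 0.789438, PV = 23.683150
  t = 4.0000: CF_t = 30.000000, DF = 0.729610, PV = 21.888309
  t = 5.0000: CF_t = 30.000000, DF = 0.674316, PV = 20.229491
  t = 6.0000: CF_t = 30.000000, DF = 0.623213, PV = 18.696387
  t = 7.0000: CF_t = 1030.000000, DF = 0.575982, PV = 593.261819
Price P = sum_t PV_t = 731.110758

Answer: Price = 731.1108


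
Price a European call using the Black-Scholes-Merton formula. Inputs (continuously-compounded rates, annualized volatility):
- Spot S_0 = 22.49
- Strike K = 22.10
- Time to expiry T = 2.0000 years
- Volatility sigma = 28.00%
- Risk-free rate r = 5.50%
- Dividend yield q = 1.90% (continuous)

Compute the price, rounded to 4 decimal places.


Answer: Price = 4.2610

Derivation:
d1 = (ln(S/K) + (r - q + 0.5*sigma^2) * T) / (sigma * sqrt(T)) = 0.42399425
d2 = d1 - sigma * sqrt(T) = 0.02801445
exp(-rT) = 0.89583414; exp(-qT) = 0.96271294
C = S_0 * exp(-qT) * N(d1) - K * exp(-rT) * N(d2)
N(d1) = 0.66421500; N(d2) = 0.51117469
C = 22.4900 * 0.96271294 * 0.66421500 - 22.1000 * 0.89583414 * 0.51117469 = 4.2610


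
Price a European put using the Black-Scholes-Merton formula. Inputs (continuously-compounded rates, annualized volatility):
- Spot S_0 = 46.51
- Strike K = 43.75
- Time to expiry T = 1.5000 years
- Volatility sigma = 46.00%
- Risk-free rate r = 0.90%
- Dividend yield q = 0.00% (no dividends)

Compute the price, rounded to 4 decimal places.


Answer: Price = 8.3572

Derivation:
d1 = (ln(S/K) + (r - q + 0.5*sigma^2) * T) / (sigma * sqrt(T)) = 0.41424019
d2 = d1 - sigma * sqrt(T) = -0.14914245
exp(-rT) = 0.98659072; exp(-qT) = 1.00000000
P = K * exp(-rT) * N(-d2) - S_0 * exp(-qT) * N(-d1)
N(-d1) = 0.33934911; N(-d2) = 0.55927939
P = 43.7500 * 0.98659072 * 0.55927939 - 46.5100 * 1.00000000 * 0.33934911 = 8.3572


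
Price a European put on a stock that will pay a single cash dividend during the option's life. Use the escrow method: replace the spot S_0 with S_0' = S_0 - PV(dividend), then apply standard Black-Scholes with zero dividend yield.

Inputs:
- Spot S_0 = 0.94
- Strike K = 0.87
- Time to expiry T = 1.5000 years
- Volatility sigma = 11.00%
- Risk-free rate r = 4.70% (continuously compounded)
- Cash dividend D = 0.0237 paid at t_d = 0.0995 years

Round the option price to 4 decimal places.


PV(D) = D * exp(-r * t_d) = 0.0237 * 0.99533442 = 0.02358943
S_0' = S_0 - PV(D) = 0.9400 - 0.02358943 = 0.91641057
d1 = (ln(S_0'/K) + (r + sigma^2/2)*T) / (sigma*sqrt(T)) = 0.97642806
d2 = d1 - sigma*sqrt(T) = 0.84170612
exp(-rT) = 0.93192774
N(-d1) = 0.16442619; N(-d2) = 0.19997624
P = K * exp(-rT) * N(-d2) - S_0' * N(-d1) = 0.8700 * 0.93192774 * 0.19997624 - 0.91641057 * 0.16442619 = 0.0115

Answer: Price = 0.0115


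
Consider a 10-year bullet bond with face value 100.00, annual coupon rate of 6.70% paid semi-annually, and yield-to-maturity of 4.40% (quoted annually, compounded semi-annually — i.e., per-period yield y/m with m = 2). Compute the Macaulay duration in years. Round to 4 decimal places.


Coupon per period c = face * coupon_rate / m = 3.350000
Periods per year m = 2; per-period yield y/m = 0.022000
Number of cashflows N = 20
Cashflows (t years, CF_t, discount factor 1/(1+y/m)^(m*t), PV):
  t = 0.5000: CF_t = 3.350000, DF = 0.978474, PV = 3.277886
  t = 1.0000: CF_t = 3.350000, DF = 0.957411, PV = 3.207325
  t = 1.5000: CF_t = 3.350000, DF = 0.936801, PV = 3.138283
  t = 2.0000: CF_t = 3.350000, DF = 0.916635, PV = 3.070727
  t = 2.5000: CF_t = 3.350000, DF = 0.896903, PV = 3.004625
  t = 3.0000: CF_t = 3.350000, DF = 0.877596, PV = 2.939947
  t = 3.5000: CF_t = 3.350000, DF = 0.858704, PV = 2.876660
  t = 4.0000: CF_t = 3.350000, DF = 0.840220, PV = 2.814736
  t = 4.5000: CF_t = 3.350000, DF = 0.822133, PV = 2.754145
  t = 5.0000: CF_t = 3.350000, DF = 0.804435, PV = 2.694858
  t = 5.5000: CF_t = 3.350000, DF = 0.787119, PV = 2.636847
  t = 6.0000: CF_t = 3.350000, DF = 0.770175, PV = 2.580085
  t = 6.5000: CF_t = 3.350000, DF = 0.753596, PV = 2.524545
  t = 7.0000: CF_t = 3.350000, DF = 0.737373, PV = 2.470201
  t = 7.5000: CF_t = 3.350000, DF = 0.721500, PV = 2.417026
  t = 8.0000: CF_t = 3.350000, DF = 0.705969, PV = 2.364996
  t = 8.5000: CF_t = 3.350000, DF = 0.690772, PV = 2.314086
  t = 9.0000: CF_t = 3.350000, DF = 0.675902, PV = 2.264272
  t = 9.5000: CF_t = 3.350000, DF = 0.661352, PV = 2.215531
  t = 10.0000: CF_t = 103.350000, DF = 0.647116, PV = 66.879430
Price P = sum_t PV_t = 118.446213
Macaulay numerator sum_t t * PV_t:
  t * PV_t at t = 0.5000: 1.638943
  t * PV_t at t = 1.0000: 3.207325
  t * PV_t at t = 1.5000: 4.707425
  t * PV_t at t = 2.0000: 6.141454
  t * PV_t at t = 2.5000: 7.511563
  t * PV_t at t = 3.0000: 8.819840
  t * PV_t at t = 3.5000: 10.068310
  t * PV_t at t = 4.0000: 11.258943
  t * PV_t at t = 4.5000: 12.393651
  t * PV_t at t = 5.0000: 13.474289
  t * PV_t at t = 5.5000: 14.502659
  t * PV_t at t = 6.0000: 15.480512
  t * PV_t at t = 6.5000: 16.409544
  t * PV_t at t = 7.0000: 17.291406
  t * PV_t at t = 7.5000: 18.127697
  t * PV_t at t = 8.0000: 18.919971
  t * PV_t at t = 8.5000: 19.669735
  t * PV_t at t = 9.0000: 20.378452
  t * PV_t at t = 9.5000: 21.047542
  t * PV_t at t = 10.0000: 668.794303
Macaulay duration D = (sum_t t * PV_t) / P = 909.843564 / 118.446213 = 7.681491

Answer: Macaulay duration = 7.6815 years


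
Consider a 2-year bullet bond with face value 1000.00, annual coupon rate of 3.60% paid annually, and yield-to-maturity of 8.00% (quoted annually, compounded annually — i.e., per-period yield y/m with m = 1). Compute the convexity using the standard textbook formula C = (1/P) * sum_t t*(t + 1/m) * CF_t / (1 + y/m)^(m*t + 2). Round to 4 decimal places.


Coupon per period c = face * coupon_rate / m = 36.000000
Periods per year m = 1; per-period yield y/m = 0.080000
Number of cashflows N = 2
Cashflows (t years, CF_t, discount factor 1/(1+y/m)^(m*t), PV):
  t = 1.0000: CF_t = 36.000000, DF = 0.925926, PV = 33.333333
  t = 2.0000: CF_t = 1036.000000, DF = 0.857339, PV = 888.203018
Price P = sum_t PV_t = 921.536351
Convexity numerator sum_t t*(t + 1/m) * CF_t / (1+y/m)^(m*t + 2):
  t = 1.0000: term = 57.155921
  t = 2.0000: term = 4568.945565
Convexity = (1/P) * sum = 4626.101486 / 921.536351 = 5.019988

Answer: Convexity = 5.0200


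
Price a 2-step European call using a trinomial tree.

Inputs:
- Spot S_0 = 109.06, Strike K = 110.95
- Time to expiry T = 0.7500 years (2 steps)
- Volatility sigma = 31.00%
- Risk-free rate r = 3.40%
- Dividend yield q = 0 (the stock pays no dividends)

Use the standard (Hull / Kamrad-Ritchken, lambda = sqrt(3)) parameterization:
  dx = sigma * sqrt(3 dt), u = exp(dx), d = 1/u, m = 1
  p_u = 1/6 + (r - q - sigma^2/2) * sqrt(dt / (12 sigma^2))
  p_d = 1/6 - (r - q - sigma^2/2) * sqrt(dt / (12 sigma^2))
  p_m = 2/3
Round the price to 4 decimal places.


dt = T/N = 0.375000; dx = sigma*sqrt(3*dt) = 0.328805
u = exp(dx) = 1.389306; d = 1/u = 0.719784
p_u = 0.158655, p_m = 0.666667, p_d = 0.174679
Discount per step: exp(-r*dt) = 0.987331
Stock lattice S(k, j) with j the centered position index:
  k=0: S(0,+0) = 109.0600
  k=1: S(1,-1) = 78.4996; S(1,+0) = 109.0600; S(1,+1) = 151.5178
  k=2: S(2,-2) = 56.5027; S(2,-1) = 78.4996; S(2,+0) = 109.0600; S(2,+1) = 151.5178; S(2,+2) = 210.5046
Terminal payoffs V(N, j) = max(S_T - K, 0):
  V(2,-2) = 0.000000; V(2,-1) = 0.000000; V(2,+0) = 0.000000; V(2,+1) = 40.567760; V(2,+2) = 99.554598
Backward induction: V(k, j) = exp(-r*dt) * [p_u * V(k+1, j+1) + p_m * V(k+1, j) + p_d * V(k+1, j-1)]
  V(1,-1) = exp(-r*dt) * [p_u*0.000000 + p_m*0.000000 + p_d*0.000000] = 0.000000
  V(1,+0) = exp(-r*dt) * [p_u*40.567760 + p_m*0.000000 + p_d*0.000000] = 6.354724
  V(1,+1) = exp(-r*dt) * [p_u*99.554598 + p_m*40.567760 + p_d*0.000000] = 42.297235
  V(0,+0) = exp(-r*dt) * [p_u*42.297235 + p_m*6.354724 + p_d*0.000000] = 10.808447

Answer: Price = V(0,0) = 10.8084


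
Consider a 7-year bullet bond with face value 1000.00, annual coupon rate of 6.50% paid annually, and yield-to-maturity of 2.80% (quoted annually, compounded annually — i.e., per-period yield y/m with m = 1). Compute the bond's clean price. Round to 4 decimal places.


Coupon per period c = face * coupon_rate / m = 65.000000
Periods per year m = 1; per-period yield y/m = 0.028000
Number of cashflows N = 7
Cashflows (t years, CF_t, discount factor 1/(1+y/m)^(m*t), PV):
  t = 1.0000: CF_t = 65.000000, DF = 0.972763, PV = 63.229572
  t = 2.0000: CF_t = 65.000000, DF = 0.946267, PV = 61.507366
  t = 3.0000: CF_t = 65.000000, DF = 0.920493, PV = 59.832068
  t = 4.0000: CF_t = 65.000000, DF = 0.895422, PV = 58.202401
  t = 5.0000: CF_t = 65.000000, DF = 0.871033, PV = 56.617121
  t = 6.0000: CF_t = 65.000000, DF = 0.847308, PV = 55.075021
  t = 7.0000: CF_t = 1065.000000, DF = 0.824230, PV = 877.804505
Price P = sum_t PV_t = 1232.268053

Answer: Price = 1232.2681


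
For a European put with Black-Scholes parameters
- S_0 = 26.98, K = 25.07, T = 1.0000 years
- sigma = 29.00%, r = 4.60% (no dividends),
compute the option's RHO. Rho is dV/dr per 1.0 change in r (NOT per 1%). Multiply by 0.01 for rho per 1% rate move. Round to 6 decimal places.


Answer: Rho = -9.452873

Derivation:
d1 = 0.5568066849; d2 = 0.2668066849
phi(d1) = 0.3416544696; exp(-qT) = 1.0000000000; exp(-rT) = 0.9550419622
N(-d2) = 0.3948090035
Rho = -K*T*exp(-rT)*N(-d2) = -25.0700 * 1.0000 * 0.9550419622 * 0.3948090035 = -9.452873


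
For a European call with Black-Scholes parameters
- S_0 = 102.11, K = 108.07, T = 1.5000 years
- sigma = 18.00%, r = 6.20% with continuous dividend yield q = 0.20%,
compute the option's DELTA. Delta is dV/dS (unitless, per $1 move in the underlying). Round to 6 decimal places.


d1 = 0.2611496193; d2 = 0.0406955425
phi(d1) = 0.3855678505; exp(-qT) = 0.9970044955; exp(-rT) = 0.9111935003
N(d1) = 0.6030114359
Delta = exp(-qT) * N(d1) = 0.9970044955 * 0.6030114359 = 0.601205

Answer: Delta = 0.601205


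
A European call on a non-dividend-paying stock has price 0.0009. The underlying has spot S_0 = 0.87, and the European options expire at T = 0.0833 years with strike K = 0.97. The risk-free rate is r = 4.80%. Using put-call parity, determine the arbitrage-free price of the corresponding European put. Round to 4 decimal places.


Answer: Put price = 0.0970

Derivation:
Put-call parity: C - P = S_0 * exp(-qT) - K * exp(-rT).
S_0 * exp(-qT) = 0.8700 * 1.00000000 = 0.87000000
K * exp(-rT) = 0.9700 * 0.99600958 = 0.96612930
P = C - S*exp(-qT) + K*exp(-rT)
P = 0.0009 - 0.87000000 + 0.96612930 = 0.0970


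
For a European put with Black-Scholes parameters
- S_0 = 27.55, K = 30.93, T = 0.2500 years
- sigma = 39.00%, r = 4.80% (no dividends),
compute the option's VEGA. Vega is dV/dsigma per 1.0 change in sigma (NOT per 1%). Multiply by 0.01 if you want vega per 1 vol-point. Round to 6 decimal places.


Answer: Vega = 5.000597

Derivation:
d1 = -0.4344182108; d2 = -0.6294182108
phi(d1) = 0.3630197189; exp(-qT) = 1.0000000000; exp(-rT) = 0.9880717129
Vega = S * exp(-qT) * phi(d1) * sqrt(T) = 27.5500 * 1.0000000000 * 0.3630197189 * 0.5000000000 = 5.000597


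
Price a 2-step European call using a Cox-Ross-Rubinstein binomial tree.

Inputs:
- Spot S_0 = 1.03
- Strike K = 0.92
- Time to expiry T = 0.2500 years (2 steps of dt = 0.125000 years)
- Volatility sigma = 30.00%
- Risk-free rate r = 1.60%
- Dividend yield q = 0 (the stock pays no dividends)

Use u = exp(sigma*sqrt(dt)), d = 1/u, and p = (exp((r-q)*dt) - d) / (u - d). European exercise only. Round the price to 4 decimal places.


Answer: Price = V(0,0) = 0.1368

Derivation:
dt = T/N = 0.125000
u = exp(sigma*sqrt(dt)) = 1.111895; d = 1/u = 0.899365
p = (exp((r-q)*dt) - d) / (u - d) = 0.482928
Discount per step: exp(-r*dt) = 0.998002
Stock lattice S(k, i) with i counting down-moves:
  k=0: S(0,0) = 1.0300
  k=1: S(1,0) = 1.1453; S(1,1) = 0.9263
  k=2: S(2,0) = 1.2734; S(2,1) = 1.0300; S(2,2) = 0.8331
Terminal payoffs V(N, i) = max(S_T - K, 0):
  V(2,0) = 0.353400; V(2,1) = 0.110000; V(2,2) = 0.000000
Backward induction: V(k, i) = exp(-r*dt) * [p * V(k+1, i) + (1-p) * V(k+1, i+1)].
  V(1,0) = exp(-r*dt) * [p*0.353400 + (1-p)*0.110000] = 0.227090
  V(1,1) = exp(-r*dt) * [p*0.110000 + (1-p)*0.000000] = 0.053016
  V(0,0) = exp(-r*dt) * [p*0.227090 + (1-p)*0.053016] = 0.136807


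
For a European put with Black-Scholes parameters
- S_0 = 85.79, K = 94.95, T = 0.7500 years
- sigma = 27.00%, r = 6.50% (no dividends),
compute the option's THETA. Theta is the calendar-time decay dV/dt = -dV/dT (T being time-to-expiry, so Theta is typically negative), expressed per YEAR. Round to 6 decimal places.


Answer: Theta = -1.577592

Derivation:
d1 = -0.1084584029; d2 = -0.3422852619
phi(d1) = 0.3966027433; exp(-qT) = 1.0000000000; exp(-rT) = 0.9524192047
Theta = -S*exp(-qT)*phi(d1)*sigma/(2*sqrt(T)) + r*K*exp(-rT)*N(-d2) - q*S*exp(-qT)*N(-d1)
N(-d1) = 0.5431839622; N(-d2) = 0.6339318871; sqrt(T) = 0.8660254038
Term 1 = -85.7900 * 1.0000000000 * 0.3966027433 * 0.2700 / (2 * 0.8660254038) = -5.3039023356
Term 2 = 0.0650 * 94.9500 * 0.9524192047 * 0.6339318871 = 3.7263107317
Term 3 = 0 (no dividend yield, q = 0)
Theta = -5.3039023356 + (3.7263107317) + (0.0000000000) = -1.577592
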